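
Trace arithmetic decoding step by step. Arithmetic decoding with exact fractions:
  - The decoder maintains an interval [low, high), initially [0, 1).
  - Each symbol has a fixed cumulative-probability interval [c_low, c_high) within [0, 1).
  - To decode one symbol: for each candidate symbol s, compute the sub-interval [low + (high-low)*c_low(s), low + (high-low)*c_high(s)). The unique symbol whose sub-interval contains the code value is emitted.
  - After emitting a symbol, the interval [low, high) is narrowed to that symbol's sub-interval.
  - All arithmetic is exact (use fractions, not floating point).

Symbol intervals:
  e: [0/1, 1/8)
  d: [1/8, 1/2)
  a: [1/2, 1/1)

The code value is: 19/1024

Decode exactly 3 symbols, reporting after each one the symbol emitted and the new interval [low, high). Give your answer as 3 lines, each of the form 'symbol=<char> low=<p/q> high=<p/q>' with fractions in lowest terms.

Answer: symbol=e low=0/1 high=1/8
symbol=d low=1/64 high=1/16
symbol=e low=1/64 high=11/512

Derivation:
Step 1: interval [0/1, 1/1), width = 1/1 - 0/1 = 1/1
  'e': [0/1 + 1/1*0/1, 0/1 + 1/1*1/8) = [0/1, 1/8) <- contains code 19/1024
  'd': [0/1 + 1/1*1/8, 0/1 + 1/1*1/2) = [1/8, 1/2)
  'a': [0/1 + 1/1*1/2, 0/1 + 1/1*1/1) = [1/2, 1/1)
  emit 'e', narrow to [0/1, 1/8)
Step 2: interval [0/1, 1/8), width = 1/8 - 0/1 = 1/8
  'e': [0/1 + 1/8*0/1, 0/1 + 1/8*1/8) = [0/1, 1/64)
  'd': [0/1 + 1/8*1/8, 0/1 + 1/8*1/2) = [1/64, 1/16) <- contains code 19/1024
  'a': [0/1 + 1/8*1/2, 0/1 + 1/8*1/1) = [1/16, 1/8)
  emit 'd', narrow to [1/64, 1/16)
Step 3: interval [1/64, 1/16), width = 1/16 - 1/64 = 3/64
  'e': [1/64 + 3/64*0/1, 1/64 + 3/64*1/8) = [1/64, 11/512) <- contains code 19/1024
  'd': [1/64 + 3/64*1/8, 1/64 + 3/64*1/2) = [11/512, 5/128)
  'a': [1/64 + 3/64*1/2, 1/64 + 3/64*1/1) = [5/128, 1/16)
  emit 'e', narrow to [1/64, 11/512)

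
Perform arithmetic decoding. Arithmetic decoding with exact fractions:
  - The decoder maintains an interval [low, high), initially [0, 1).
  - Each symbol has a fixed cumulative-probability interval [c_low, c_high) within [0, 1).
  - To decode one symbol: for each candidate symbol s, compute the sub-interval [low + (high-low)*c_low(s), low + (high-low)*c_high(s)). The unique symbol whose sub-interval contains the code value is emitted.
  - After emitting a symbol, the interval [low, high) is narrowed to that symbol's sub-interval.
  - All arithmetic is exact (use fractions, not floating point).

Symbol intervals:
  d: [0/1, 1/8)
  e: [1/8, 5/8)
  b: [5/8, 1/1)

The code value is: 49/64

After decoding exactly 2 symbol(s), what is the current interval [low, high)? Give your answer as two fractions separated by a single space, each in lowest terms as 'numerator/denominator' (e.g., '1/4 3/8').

Answer: 43/64 55/64

Derivation:
Step 1: interval [0/1, 1/1), width = 1/1 - 0/1 = 1/1
  'd': [0/1 + 1/1*0/1, 0/1 + 1/1*1/8) = [0/1, 1/8)
  'e': [0/1 + 1/1*1/8, 0/1 + 1/1*5/8) = [1/8, 5/8)
  'b': [0/1 + 1/1*5/8, 0/1 + 1/1*1/1) = [5/8, 1/1) <- contains code 49/64
  emit 'b', narrow to [5/8, 1/1)
Step 2: interval [5/8, 1/1), width = 1/1 - 5/8 = 3/8
  'd': [5/8 + 3/8*0/1, 5/8 + 3/8*1/8) = [5/8, 43/64)
  'e': [5/8 + 3/8*1/8, 5/8 + 3/8*5/8) = [43/64, 55/64) <- contains code 49/64
  'b': [5/8 + 3/8*5/8, 5/8 + 3/8*1/1) = [55/64, 1/1)
  emit 'e', narrow to [43/64, 55/64)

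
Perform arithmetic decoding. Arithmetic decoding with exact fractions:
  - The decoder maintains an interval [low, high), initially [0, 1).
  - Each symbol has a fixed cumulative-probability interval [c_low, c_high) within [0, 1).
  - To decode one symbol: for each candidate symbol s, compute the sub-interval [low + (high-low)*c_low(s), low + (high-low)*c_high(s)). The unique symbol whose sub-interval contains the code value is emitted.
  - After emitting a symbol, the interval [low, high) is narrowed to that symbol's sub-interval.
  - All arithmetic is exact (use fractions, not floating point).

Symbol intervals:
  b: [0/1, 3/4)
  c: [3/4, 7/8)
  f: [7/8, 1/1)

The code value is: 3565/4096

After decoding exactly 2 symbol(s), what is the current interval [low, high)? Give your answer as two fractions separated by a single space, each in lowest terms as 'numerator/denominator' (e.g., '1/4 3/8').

Answer: 55/64 7/8

Derivation:
Step 1: interval [0/1, 1/1), width = 1/1 - 0/1 = 1/1
  'b': [0/1 + 1/1*0/1, 0/1 + 1/1*3/4) = [0/1, 3/4)
  'c': [0/1 + 1/1*3/4, 0/1 + 1/1*7/8) = [3/4, 7/8) <- contains code 3565/4096
  'f': [0/1 + 1/1*7/8, 0/1 + 1/1*1/1) = [7/8, 1/1)
  emit 'c', narrow to [3/4, 7/8)
Step 2: interval [3/4, 7/8), width = 7/8 - 3/4 = 1/8
  'b': [3/4 + 1/8*0/1, 3/4 + 1/8*3/4) = [3/4, 27/32)
  'c': [3/4 + 1/8*3/4, 3/4 + 1/8*7/8) = [27/32, 55/64)
  'f': [3/4 + 1/8*7/8, 3/4 + 1/8*1/1) = [55/64, 7/8) <- contains code 3565/4096
  emit 'f', narrow to [55/64, 7/8)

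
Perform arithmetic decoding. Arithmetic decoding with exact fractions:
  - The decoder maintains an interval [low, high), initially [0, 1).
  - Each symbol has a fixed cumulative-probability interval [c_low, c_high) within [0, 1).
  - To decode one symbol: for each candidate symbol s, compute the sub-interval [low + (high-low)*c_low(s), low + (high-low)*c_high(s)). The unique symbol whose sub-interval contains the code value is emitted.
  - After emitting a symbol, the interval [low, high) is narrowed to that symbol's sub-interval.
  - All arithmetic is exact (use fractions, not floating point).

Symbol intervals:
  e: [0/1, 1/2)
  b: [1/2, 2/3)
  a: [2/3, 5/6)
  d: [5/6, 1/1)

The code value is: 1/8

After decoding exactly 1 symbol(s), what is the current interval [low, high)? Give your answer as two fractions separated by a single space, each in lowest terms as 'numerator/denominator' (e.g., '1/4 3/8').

Step 1: interval [0/1, 1/1), width = 1/1 - 0/1 = 1/1
  'e': [0/1 + 1/1*0/1, 0/1 + 1/1*1/2) = [0/1, 1/2) <- contains code 1/8
  'b': [0/1 + 1/1*1/2, 0/1 + 1/1*2/3) = [1/2, 2/3)
  'a': [0/1 + 1/1*2/3, 0/1 + 1/1*5/6) = [2/3, 5/6)
  'd': [0/1 + 1/1*5/6, 0/1 + 1/1*1/1) = [5/6, 1/1)
  emit 'e', narrow to [0/1, 1/2)

Answer: 0/1 1/2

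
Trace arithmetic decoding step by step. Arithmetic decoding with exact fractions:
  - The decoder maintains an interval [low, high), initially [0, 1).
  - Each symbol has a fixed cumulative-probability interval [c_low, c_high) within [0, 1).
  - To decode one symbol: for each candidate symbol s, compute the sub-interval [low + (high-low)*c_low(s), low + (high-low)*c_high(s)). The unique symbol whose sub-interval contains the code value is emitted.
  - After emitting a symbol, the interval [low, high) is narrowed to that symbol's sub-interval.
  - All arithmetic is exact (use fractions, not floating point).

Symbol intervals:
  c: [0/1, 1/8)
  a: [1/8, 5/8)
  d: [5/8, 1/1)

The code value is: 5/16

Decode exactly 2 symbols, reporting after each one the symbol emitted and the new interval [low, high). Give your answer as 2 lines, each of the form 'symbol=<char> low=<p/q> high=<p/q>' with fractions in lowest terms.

Step 1: interval [0/1, 1/1), width = 1/1 - 0/1 = 1/1
  'c': [0/1 + 1/1*0/1, 0/1 + 1/1*1/8) = [0/1, 1/8)
  'a': [0/1 + 1/1*1/8, 0/1 + 1/1*5/8) = [1/8, 5/8) <- contains code 5/16
  'd': [0/1 + 1/1*5/8, 0/1 + 1/1*1/1) = [5/8, 1/1)
  emit 'a', narrow to [1/8, 5/8)
Step 2: interval [1/8, 5/8), width = 5/8 - 1/8 = 1/2
  'c': [1/8 + 1/2*0/1, 1/8 + 1/2*1/8) = [1/8, 3/16)
  'a': [1/8 + 1/2*1/8, 1/8 + 1/2*5/8) = [3/16, 7/16) <- contains code 5/16
  'd': [1/8 + 1/2*5/8, 1/8 + 1/2*1/1) = [7/16, 5/8)
  emit 'a', narrow to [3/16, 7/16)

Answer: symbol=a low=1/8 high=5/8
symbol=a low=3/16 high=7/16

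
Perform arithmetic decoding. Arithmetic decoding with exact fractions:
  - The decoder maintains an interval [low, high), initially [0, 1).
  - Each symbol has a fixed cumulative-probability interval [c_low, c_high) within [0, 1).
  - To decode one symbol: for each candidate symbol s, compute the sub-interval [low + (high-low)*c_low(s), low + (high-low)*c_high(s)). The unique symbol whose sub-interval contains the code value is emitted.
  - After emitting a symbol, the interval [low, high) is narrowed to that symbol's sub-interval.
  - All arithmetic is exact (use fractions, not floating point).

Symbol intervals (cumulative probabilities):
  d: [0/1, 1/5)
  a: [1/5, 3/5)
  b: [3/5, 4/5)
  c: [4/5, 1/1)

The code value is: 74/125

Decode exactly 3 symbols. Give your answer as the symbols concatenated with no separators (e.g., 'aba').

Answer: acc

Derivation:
Step 1: interval [0/1, 1/1), width = 1/1 - 0/1 = 1/1
  'd': [0/1 + 1/1*0/1, 0/1 + 1/1*1/5) = [0/1, 1/5)
  'a': [0/1 + 1/1*1/5, 0/1 + 1/1*3/5) = [1/5, 3/5) <- contains code 74/125
  'b': [0/1 + 1/1*3/5, 0/1 + 1/1*4/5) = [3/5, 4/5)
  'c': [0/1 + 1/1*4/5, 0/1 + 1/1*1/1) = [4/5, 1/1)
  emit 'a', narrow to [1/5, 3/5)
Step 2: interval [1/5, 3/5), width = 3/5 - 1/5 = 2/5
  'd': [1/5 + 2/5*0/1, 1/5 + 2/5*1/5) = [1/5, 7/25)
  'a': [1/5 + 2/5*1/5, 1/5 + 2/5*3/5) = [7/25, 11/25)
  'b': [1/5 + 2/5*3/5, 1/5 + 2/5*4/5) = [11/25, 13/25)
  'c': [1/5 + 2/5*4/5, 1/5 + 2/5*1/1) = [13/25, 3/5) <- contains code 74/125
  emit 'c', narrow to [13/25, 3/5)
Step 3: interval [13/25, 3/5), width = 3/5 - 13/25 = 2/25
  'd': [13/25 + 2/25*0/1, 13/25 + 2/25*1/5) = [13/25, 67/125)
  'a': [13/25 + 2/25*1/5, 13/25 + 2/25*3/5) = [67/125, 71/125)
  'b': [13/25 + 2/25*3/5, 13/25 + 2/25*4/5) = [71/125, 73/125)
  'c': [13/25 + 2/25*4/5, 13/25 + 2/25*1/1) = [73/125, 3/5) <- contains code 74/125
  emit 'c', narrow to [73/125, 3/5)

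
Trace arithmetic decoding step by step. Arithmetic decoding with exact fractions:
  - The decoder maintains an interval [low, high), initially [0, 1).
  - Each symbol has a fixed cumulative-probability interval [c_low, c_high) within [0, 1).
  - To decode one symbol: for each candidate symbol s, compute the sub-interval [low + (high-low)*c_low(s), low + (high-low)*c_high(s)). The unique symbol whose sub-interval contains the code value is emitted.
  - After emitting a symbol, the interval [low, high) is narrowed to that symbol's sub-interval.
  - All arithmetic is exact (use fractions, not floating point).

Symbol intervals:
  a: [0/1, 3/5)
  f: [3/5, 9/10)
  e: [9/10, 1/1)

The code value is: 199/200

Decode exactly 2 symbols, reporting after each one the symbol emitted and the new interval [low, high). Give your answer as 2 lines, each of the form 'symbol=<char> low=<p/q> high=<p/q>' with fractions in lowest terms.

Answer: symbol=e low=9/10 high=1/1
symbol=e low=99/100 high=1/1

Derivation:
Step 1: interval [0/1, 1/1), width = 1/1 - 0/1 = 1/1
  'a': [0/1 + 1/1*0/1, 0/1 + 1/1*3/5) = [0/1, 3/5)
  'f': [0/1 + 1/1*3/5, 0/1 + 1/1*9/10) = [3/5, 9/10)
  'e': [0/1 + 1/1*9/10, 0/1 + 1/1*1/1) = [9/10, 1/1) <- contains code 199/200
  emit 'e', narrow to [9/10, 1/1)
Step 2: interval [9/10, 1/1), width = 1/1 - 9/10 = 1/10
  'a': [9/10 + 1/10*0/1, 9/10 + 1/10*3/5) = [9/10, 24/25)
  'f': [9/10 + 1/10*3/5, 9/10 + 1/10*9/10) = [24/25, 99/100)
  'e': [9/10 + 1/10*9/10, 9/10 + 1/10*1/1) = [99/100, 1/1) <- contains code 199/200
  emit 'e', narrow to [99/100, 1/1)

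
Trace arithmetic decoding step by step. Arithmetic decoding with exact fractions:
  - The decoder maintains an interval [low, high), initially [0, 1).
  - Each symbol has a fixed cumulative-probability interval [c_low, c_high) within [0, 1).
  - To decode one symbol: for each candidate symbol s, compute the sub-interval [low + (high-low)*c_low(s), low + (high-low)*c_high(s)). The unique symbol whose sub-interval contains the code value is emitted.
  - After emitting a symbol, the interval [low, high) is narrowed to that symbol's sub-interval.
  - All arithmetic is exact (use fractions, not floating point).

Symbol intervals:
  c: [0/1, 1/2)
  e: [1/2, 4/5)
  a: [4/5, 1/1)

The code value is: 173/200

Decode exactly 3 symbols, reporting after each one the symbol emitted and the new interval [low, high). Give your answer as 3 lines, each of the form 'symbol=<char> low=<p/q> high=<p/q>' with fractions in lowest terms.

Answer: symbol=a low=4/5 high=1/1
symbol=c low=4/5 high=9/10
symbol=e low=17/20 high=22/25

Derivation:
Step 1: interval [0/1, 1/1), width = 1/1 - 0/1 = 1/1
  'c': [0/1 + 1/1*0/1, 0/1 + 1/1*1/2) = [0/1, 1/2)
  'e': [0/1 + 1/1*1/2, 0/1 + 1/1*4/5) = [1/2, 4/5)
  'a': [0/1 + 1/1*4/5, 0/1 + 1/1*1/1) = [4/5, 1/1) <- contains code 173/200
  emit 'a', narrow to [4/5, 1/1)
Step 2: interval [4/5, 1/1), width = 1/1 - 4/5 = 1/5
  'c': [4/5 + 1/5*0/1, 4/5 + 1/5*1/2) = [4/5, 9/10) <- contains code 173/200
  'e': [4/5 + 1/5*1/2, 4/5 + 1/5*4/5) = [9/10, 24/25)
  'a': [4/5 + 1/5*4/5, 4/5 + 1/5*1/1) = [24/25, 1/1)
  emit 'c', narrow to [4/5, 9/10)
Step 3: interval [4/5, 9/10), width = 9/10 - 4/5 = 1/10
  'c': [4/5 + 1/10*0/1, 4/5 + 1/10*1/2) = [4/5, 17/20)
  'e': [4/5 + 1/10*1/2, 4/5 + 1/10*4/5) = [17/20, 22/25) <- contains code 173/200
  'a': [4/5 + 1/10*4/5, 4/5 + 1/10*1/1) = [22/25, 9/10)
  emit 'e', narrow to [17/20, 22/25)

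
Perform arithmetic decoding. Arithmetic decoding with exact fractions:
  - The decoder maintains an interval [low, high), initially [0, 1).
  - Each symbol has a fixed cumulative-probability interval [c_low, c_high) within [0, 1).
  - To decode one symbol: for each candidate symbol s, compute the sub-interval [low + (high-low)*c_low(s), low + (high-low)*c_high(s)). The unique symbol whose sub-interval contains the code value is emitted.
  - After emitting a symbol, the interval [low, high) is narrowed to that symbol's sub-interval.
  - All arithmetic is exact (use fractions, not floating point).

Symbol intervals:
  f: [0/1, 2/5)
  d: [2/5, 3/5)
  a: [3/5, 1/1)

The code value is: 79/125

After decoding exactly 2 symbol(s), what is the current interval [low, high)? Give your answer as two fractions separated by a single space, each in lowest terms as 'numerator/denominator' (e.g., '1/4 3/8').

Answer: 3/5 19/25

Derivation:
Step 1: interval [0/1, 1/1), width = 1/1 - 0/1 = 1/1
  'f': [0/1 + 1/1*0/1, 0/1 + 1/1*2/5) = [0/1, 2/5)
  'd': [0/1 + 1/1*2/5, 0/1 + 1/1*3/5) = [2/5, 3/5)
  'a': [0/1 + 1/1*3/5, 0/1 + 1/1*1/1) = [3/5, 1/1) <- contains code 79/125
  emit 'a', narrow to [3/5, 1/1)
Step 2: interval [3/5, 1/1), width = 1/1 - 3/5 = 2/5
  'f': [3/5 + 2/5*0/1, 3/5 + 2/5*2/5) = [3/5, 19/25) <- contains code 79/125
  'd': [3/5 + 2/5*2/5, 3/5 + 2/5*3/5) = [19/25, 21/25)
  'a': [3/5 + 2/5*3/5, 3/5 + 2/5*1/1) = [21/25, 1/1)
  emit 'f', narrow to [3/5, 19/25)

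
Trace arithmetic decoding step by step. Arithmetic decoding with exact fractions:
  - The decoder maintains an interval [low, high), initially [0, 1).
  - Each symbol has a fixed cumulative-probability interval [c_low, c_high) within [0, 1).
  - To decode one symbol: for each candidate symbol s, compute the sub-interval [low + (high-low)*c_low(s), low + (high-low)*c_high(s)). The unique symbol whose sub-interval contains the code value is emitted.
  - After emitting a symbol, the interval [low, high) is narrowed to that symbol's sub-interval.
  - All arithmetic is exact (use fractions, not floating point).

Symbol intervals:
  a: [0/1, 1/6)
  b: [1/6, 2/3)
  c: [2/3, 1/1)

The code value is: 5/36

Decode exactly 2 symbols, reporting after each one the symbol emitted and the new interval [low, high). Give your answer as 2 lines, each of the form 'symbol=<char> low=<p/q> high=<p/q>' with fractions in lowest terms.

Step 1: interval [0/1, 1/1), width = 1/1 - 0/1 = 1/1
  'a': [0/1 + 1/1*0/1, 0/1 + 1/1*1/6) = [0/1, 1/6) <- contains code 5/36
  'b': [0/1 + 1/1*1/6, 0/1 + 1/1*2/3) = [1/6, 2/3)
  'c': [0/1 + 1/1*2/3, 0/1 + 1/1*1/1) = [2/3, 1/1)
  emit 'a', narrow to [0/1, 1/6)
Step 2: interval [0/1, 1/6), width = 1/6 - 0/1 = 1/6
  'a': [0/1 + 1/6*0/1, 0/1 + 1/6*1/6) = [0/1, 1/36)
  'b': [0/1 + 1/6*1/6, 0/1 + 1/6*2/3) = [1/36, 1/9)
  'c': [0/1 + 1/6*2/3, 0/1 + 1/6*1/1) = [1/9, 1/6) <- contains code 5/36
  emit 'c', narrow to [1/9, 1/6)

Answer: symbol=a low=0/1 high=1/6
symbol=c low=1/9 high=1/6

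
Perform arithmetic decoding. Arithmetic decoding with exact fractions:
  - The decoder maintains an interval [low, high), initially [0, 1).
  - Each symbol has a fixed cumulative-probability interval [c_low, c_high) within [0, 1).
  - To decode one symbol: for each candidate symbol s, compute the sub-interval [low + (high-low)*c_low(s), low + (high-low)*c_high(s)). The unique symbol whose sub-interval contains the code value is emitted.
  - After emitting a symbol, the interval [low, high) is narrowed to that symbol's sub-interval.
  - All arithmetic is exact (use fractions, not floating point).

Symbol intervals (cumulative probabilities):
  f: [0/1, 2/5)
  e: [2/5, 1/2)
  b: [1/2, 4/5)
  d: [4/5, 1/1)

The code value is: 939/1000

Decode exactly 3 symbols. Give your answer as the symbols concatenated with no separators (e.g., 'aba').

Step 1: interval [0/1, 1/1), width = 1/1 - 0/1 = 1/1
  'f': [0/1 + 1/1*0/1, 0/1 + 1/1*2/5) = [0/1, 2/5)
  'e': [0/1 + 1/1*2/5, 0/1 + 1/1*1/2) = [2/5, 1/2)
  'b': [0/1 + 1/1*1/2, 0/1 + 1/1*4/5) = [1/2, 4/5)
  'd': [0/1 + 1/1*4/5, 0/1 + 1/1*1/1) = [4/5, 1/1) <- contains code 939/1000
  emit 'd', narrow to [4/5, 1/1)
Step 2: interval [4/5, 1/1), width = 1/1 - 4/5 = 1/5
  'f': [4/5 + 1/5*0/1, 4/5 + 1/5*2/5) = [4/5, 22/25)
  'e': [4/5 + 1/5*2/5, 4/5 + 1/5*1/2) = [22/25, 9/10)
  'b': [4/5 + 1/5*1/2, 4/5 + 1/5*4/5) = [9/10, 24/25) <- contains code 939/1000
  'd': [4/5 + 1/5*4/5, 4/5 + 1/5*1/1) = [24/25, 1/1)
  emit 'b', narrow to [9/10, 24/25)
Step 3: interval [9/10, 24/25), width = 24/25 - 9/10 = 3/50
  'f': [9/10 + 3/50*0/1, 9/10 + 3/50*2/5) = [9/10, 231/250)
  'e': [9/10 + 3/50*2/5, 9/10 + 3/50*1/2) = [231/250, 93/100)
  'b': [9/10 + 3/50*1/2, 9/10 + 3/50*4/5) = [93/100, 237/250) <- contains code 939/1000
  'd': [9/10 + 3/50*4/5, 9/10 + 3/50*1/1) = [237/250, 24/25)
  emit 'b', narrow to [93/100, 237/250)

Answer: dbb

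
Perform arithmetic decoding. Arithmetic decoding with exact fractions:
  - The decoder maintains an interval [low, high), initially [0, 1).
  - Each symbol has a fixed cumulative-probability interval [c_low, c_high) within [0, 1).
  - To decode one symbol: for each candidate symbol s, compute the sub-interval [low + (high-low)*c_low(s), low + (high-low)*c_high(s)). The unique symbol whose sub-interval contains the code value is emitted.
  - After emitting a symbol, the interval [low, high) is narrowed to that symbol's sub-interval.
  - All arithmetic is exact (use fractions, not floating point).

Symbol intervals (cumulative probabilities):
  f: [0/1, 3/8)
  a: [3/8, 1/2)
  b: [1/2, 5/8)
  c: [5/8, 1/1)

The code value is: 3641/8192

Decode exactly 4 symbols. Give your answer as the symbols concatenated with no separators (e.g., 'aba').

Answer: abab

Derivation:
Step 1: interval [0/1, 1/1), width = 1/1 - 0/1 = 1/1
  'f': [0/1 + 1/1*0/1, 0/1 + 1/1*3/8) = [0/1, 3/8)
  'a': [0/1 + 1/1*3/8, 0/1 + 1/1*1/2) = [3/8, 1/2) <- contains code 3641/8192
  'b': [0/1 + 1/1*1/2, 0/1 + 1/1*5/8) = [1/2, 5/8)
  'c': [0/1 + 1/1*5/8, 0/1 + 1/1*1/1) = [5/8, 1/1)
  emit 'a', narrow to [3/8, 1/2)
Step 2: interval [3/8, 1/2), width = 1/2 - 3/8 = 1/8
  'f': [3/8 + 1/8*0/1, 3/8 + 1/8*3/8) = [3/8, 27/64)
  'a': [3/8 + 1/8*3/8, 3/8 + 1/8*1/2) = [27/64, 7/16)
  'b': [3/8 + 1/8*1/2, 3/8 + 1/8*5/8) = [7/16, 29/64) <- contains code 3641/8192
  'c': [3/8 + 1/8*5/8, 3/8 + 1/8*1/1) = [29/64, 1/2)
  emit 'b', narrow to [7/16, 29/64)
Step 3: interval [7/16, 29/64), width = 29/64 - 7/16 = 1/64
  'f': [7/16 + 1/64*0/1, 7/16 + 1/64*3/8) = [7/16, 227/512)
  'a': [7/16 + 1/64*3/8, 7/16 + 1/64*1/2) = [227/512, 57/128) <- contains code 3641/8192
  'b': [7/16 + 1/64*1/2, 7/16 + 1/64*5/8) = [57/128, 229/512)
  'c': [7/16 + 1/64*5/8, 7/16 + 1/64*1/1) = [229/512, 29/64)
  emit 'a', narrow to [227/512, 57/128)
Step 4: interval [227/512, 57/128), width = 57/128 - 227/512 = 1/512
  'f': [227/512 + 1/512*0/1, 227/512 + 1/512*3/8) = [227/512, 1819/4096)
  'a': [227/512 + 1/512*3/8, 227/512 + 1/512*1/2) = [1819/4096, 455/1024)
  'b': [227/512 + 1/512*1/2, 227/512 + 1/512*5/8) = [455/1024, 1821/4096) <- contains code 3641/8192
  'c': [227/512 + 1/512*5/8, 227/512 + 1/512*1/1) = [1821/4096, 57/128)
  emit 'b', narrow to [455/1024, 1821/4096)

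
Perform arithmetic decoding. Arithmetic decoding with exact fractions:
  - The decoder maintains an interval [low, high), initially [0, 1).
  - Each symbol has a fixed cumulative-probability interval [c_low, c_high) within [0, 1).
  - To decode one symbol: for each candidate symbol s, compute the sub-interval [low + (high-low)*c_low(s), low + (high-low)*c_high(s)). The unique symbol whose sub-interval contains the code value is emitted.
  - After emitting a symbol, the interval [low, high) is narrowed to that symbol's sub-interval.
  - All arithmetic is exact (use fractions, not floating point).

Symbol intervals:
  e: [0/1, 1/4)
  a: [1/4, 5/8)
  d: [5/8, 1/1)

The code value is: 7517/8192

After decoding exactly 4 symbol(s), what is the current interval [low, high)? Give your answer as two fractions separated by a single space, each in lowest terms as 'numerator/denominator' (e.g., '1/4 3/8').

Step 1: interval [0/1, 1/1), width = 1/1 - 0/1 = 1/1
  'e': [0/1 + 1/1*0/1, 0/1 + 1/1*1/4) = [0/1, 1/4)
  'a': [0/1 + 1/1*1/4, 0/1 + 1/1*5/8) = [1/4, 5/8)
  'd': [0/1 + 1/1*5/8, 0/1 + 1/1*1/1) = [5/8, 1/1) <- contains code 7517/8192
  emit 'd', narrow to [5/8, 1/1)
Step 2: interval [5/8, 1/1), width = 1/1 - 5/8 = 3/8
  'e': [5/8 + 3/8*0/1, 5/8 + 3/8*1/4) = [5/8, 23/32)
  'a': [5/8 + 3/8*1/4, 5/8 + 3/8*5/8) = [23/32, 55/64)
  'd': [5/8 + 3/8*5/8, 5/8 + 3/8*1/1) = [55/64, 1/1) <- contains code 7517/8192
  emit 'd', narrow to [55/64, 1/1)
Step 3: interval [55/64, 1/1), width = 1/1 - 55/64 = 9/64
  'e': [55/64 + 9/64*0/1, 55/64 + 9/64*1/4) = [55/64, 229/256)
  'a': [55/64 + 9/64*1/4, 55/64 + 9/64*5/8) = [229/256, 485/512) <- contains code 7517/8192
  'd': [55/64 + 9/64*5/8, 55/64 + 9/64*1/1) = [485/512, 1/1)
  emit 'a', narrow to [229/256, 485/512)
Step 4: interval [229/256, 485/512), width = 485/512 - 229/256 = 27/512
  'e': [229/256 + 27/512*0/1, 229/256 + 27/512*1/4) = [229/256, 1859/2048)
  'a': [229/256 + 27/512*1/4, 229/256 + 27/512*5/8) = [1859/2048, 3799/4096) <- contains code 7517/8192
  'd': [229/256 + 27/512*5/8, 229/256 + 27/512*1/1) = [3799/4096, 485/512)
  emit 'a', narrow to [1859/2048, 3799/4096)

Answer: 1859/2048 3799/4096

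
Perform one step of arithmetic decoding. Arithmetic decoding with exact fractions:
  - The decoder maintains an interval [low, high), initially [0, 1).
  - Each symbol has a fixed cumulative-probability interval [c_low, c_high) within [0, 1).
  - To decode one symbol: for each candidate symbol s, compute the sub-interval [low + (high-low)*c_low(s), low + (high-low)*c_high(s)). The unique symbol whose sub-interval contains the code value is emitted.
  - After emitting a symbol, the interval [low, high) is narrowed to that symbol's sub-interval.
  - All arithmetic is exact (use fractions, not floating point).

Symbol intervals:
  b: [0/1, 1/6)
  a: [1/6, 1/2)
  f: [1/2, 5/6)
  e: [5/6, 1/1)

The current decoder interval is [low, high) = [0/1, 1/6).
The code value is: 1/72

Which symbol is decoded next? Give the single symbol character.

Interval width = high − low = 1/6 − 0/1 = 1/6
Scaled code = (code − low) / width = (1/72 − 0/1) / 1/6 = 1/12
  b: [0/1, 1/6) ← scaled code falls here ✓
  a: [1/6, 1/2) 
  f: [1/2, 5/6) 
  e: [5/6, 1/1) 

Answer: b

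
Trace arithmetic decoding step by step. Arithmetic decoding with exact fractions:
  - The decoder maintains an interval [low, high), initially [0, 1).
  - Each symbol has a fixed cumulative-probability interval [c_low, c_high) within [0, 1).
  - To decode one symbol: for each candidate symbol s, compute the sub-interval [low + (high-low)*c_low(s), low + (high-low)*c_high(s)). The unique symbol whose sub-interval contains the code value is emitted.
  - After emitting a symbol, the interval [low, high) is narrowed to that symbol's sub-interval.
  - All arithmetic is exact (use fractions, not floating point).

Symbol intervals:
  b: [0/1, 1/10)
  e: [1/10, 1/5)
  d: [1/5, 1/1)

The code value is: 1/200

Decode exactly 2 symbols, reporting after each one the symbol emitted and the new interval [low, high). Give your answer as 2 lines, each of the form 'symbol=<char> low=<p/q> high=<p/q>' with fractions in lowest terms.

Answer: symbol=b low=0/1 high=1/10
symbol=b low=0/1 high=1/100

Derivation:
Step 1: interval [0/1, 1/1), width = 1/1 - 0/1 = 1/1
  'b': [0/1 + 1/1*0/1, 0/1 + 1/1*1/10) = [0/1, 1/10) <- contains code 1/200
  'e': [0/1 + 1/1*1/10, 0/1 + 1/1*1/5) = [1/10, 1/5)
  'd': [0/1 + 1/1*1/5, 0/1 + 1/1*1/1) = [1/5, 1/1)
  emit 'b', narrow to [0/1, 1/10)
Step 2: interval [0/1, 1/10), width = 1/10 - 0/1 = 1/10
  'b': [0/1 + 1/10*0/1, 0/1 + 1/10*1/10) = [0/1, 1/100) <- contains code 1/200
  'e': [0/1 + 1/10*1/10, 0/1 + 1/10*1/5) = [1/100, 1/50)
  'd': [0/1 + 1/10*1/5, 0/1 + 1/10*1/1) = [1/50, 1/10)
  emit 'b', narrow to [0/1, 1/100)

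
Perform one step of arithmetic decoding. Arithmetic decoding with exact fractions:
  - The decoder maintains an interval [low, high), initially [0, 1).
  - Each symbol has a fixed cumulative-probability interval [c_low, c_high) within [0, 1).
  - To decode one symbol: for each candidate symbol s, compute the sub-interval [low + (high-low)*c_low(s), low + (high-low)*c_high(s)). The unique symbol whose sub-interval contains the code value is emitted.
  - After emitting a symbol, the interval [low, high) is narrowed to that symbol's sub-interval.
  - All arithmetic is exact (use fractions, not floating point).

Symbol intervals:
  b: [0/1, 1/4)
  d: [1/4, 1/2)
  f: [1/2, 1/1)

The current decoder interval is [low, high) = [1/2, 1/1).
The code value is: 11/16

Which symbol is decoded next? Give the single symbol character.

Answer: d

Derivation:
Interval width = high − low = 1/1 − 1/2 = 1/2
Scaled code = (code − low) / width = (11/16 − 1/2) / 1/2 = 3/8
  b: [0/1, 1/4) 
  d: [1/4, 1/2) ← scaled code falls here ✓
  f: [1/2, 1/1) 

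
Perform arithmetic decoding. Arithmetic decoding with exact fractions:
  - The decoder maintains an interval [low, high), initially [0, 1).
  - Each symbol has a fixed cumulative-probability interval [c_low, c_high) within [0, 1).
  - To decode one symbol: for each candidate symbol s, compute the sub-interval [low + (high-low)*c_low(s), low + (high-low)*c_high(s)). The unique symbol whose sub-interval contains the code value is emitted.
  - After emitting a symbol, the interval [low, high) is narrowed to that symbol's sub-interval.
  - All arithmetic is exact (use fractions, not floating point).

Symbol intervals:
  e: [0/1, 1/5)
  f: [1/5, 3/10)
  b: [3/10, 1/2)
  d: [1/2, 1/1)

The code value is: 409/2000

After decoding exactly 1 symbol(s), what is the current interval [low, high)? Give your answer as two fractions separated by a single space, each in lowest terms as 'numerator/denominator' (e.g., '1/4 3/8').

Step 1: interval [0/1, 1/1), width = 1/1 - 0/1 = 1/1
  'e': [0/1 + 1/1*0/1, 0/1 + 1/1*1/5) = [0/1, 1/5)
  'f': [0/1 + 1/1*1/5, 0/1 + 1/1*3/10) = [1/5, 3/10) <- contains code 409/2000
  'b': [0/1 + 1/1*3/10, 0/1 + 1/1*1/2) = [3/10, 1/2)
  'd': [0/1 + 1/1*1/2, 0/1 + 1/1*1/1) = [1/2, 1/1)
  emit 'f', narrow to [1/5, 3/10)

Answer: 1/5 3/10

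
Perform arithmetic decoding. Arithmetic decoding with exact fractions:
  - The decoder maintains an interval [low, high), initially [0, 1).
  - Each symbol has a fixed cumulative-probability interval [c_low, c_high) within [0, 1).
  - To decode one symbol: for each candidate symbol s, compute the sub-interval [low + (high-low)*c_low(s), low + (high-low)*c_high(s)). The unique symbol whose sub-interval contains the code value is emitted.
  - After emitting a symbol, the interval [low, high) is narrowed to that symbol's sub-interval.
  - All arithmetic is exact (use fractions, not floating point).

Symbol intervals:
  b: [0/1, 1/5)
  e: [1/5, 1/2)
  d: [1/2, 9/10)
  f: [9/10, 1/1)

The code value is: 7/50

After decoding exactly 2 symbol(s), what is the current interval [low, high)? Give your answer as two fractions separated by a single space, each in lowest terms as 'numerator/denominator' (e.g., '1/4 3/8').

Answer: 1/10 9/50

Derivation:
Step 1: interval [0/1, 1/1), width = 1/1 - 0/1 = 1/1
  'b': [0/1 + 1/1*0/1, 0/1 + 1/1*1/5) = [0/1, 1/5) <- contains code 7/50
  'e': [0/1 + 1/1*1/5, 0/1 + 1/1*1/2) = [1/5, 1/2)
  'd': [0/1 + 1/1*1/2, 0/1 + 1/1*9/10) = [1/2, 9/10)
  'f': [0/1 + 1/1*9/10, 0/1 + 1/1*1/1) = [9/10, 1/1)
  emit 'b', narrow to [0/1, 1/5)
Step 2: interval [0/1, 1/5), width = 1/5 - 0/1 = 1/5
  'b': [0/1 + 1/5*0/1, 0/1 + 1/5*1/5) = [0/1, 1/25)
  'e': [0/1 + 1/5*1/5, 0/1 + 1/5*1/2) = [1/25, 1/10)
  'd': [0/1 + 1/5*1/2, 0/1 + 1/5*9/10) = [1/10, 9/50) <- contains code 7/50
  'f': [0/1 + 1/5*9/10, 0/1 + 1/5*1/1) = [9/50, 1/5)
  emit 'd', narrow to [1/10, 9/50)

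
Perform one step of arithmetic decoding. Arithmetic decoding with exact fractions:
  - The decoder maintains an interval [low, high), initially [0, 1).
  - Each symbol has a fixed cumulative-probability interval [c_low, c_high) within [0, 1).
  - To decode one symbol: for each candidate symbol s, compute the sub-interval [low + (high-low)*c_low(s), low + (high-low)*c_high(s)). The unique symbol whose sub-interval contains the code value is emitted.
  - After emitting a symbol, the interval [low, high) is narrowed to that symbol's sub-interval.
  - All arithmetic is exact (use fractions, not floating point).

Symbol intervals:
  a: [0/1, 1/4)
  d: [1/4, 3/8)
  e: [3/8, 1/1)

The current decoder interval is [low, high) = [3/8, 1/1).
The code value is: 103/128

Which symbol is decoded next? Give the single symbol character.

Answer: e

Derivation:
Interval width = high − low = 1/1 − 3/8 = 5/8
Scaled code = (code − low) / width = (103/128 − 3/8) / 5/8 = 11/16
  a: [0/1, 1/4) 
  d: [1/4, 3/8) 
  e: [3/8, 1/1) ← scaled code falls here ✓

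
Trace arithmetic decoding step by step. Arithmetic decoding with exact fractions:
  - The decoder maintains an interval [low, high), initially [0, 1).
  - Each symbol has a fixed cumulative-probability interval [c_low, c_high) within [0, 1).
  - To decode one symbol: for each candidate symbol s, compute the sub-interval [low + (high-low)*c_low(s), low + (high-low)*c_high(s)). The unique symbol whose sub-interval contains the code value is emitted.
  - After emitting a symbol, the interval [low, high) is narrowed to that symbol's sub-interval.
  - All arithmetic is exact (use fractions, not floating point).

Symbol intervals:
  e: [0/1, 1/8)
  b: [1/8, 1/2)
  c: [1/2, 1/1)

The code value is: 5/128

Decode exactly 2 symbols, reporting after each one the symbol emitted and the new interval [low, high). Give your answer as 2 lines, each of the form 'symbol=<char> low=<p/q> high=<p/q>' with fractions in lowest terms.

Answer: symbol=e low=0/1 high=1/8
symbol=b low=1/64 high=1/16

Derivation:
Step 1: interval [0/1, 1/1), width = 1/1 - 0/1 = 1/1
  'e': [0/1 + 1/1*0/1, 0/1 + 1/1*1/8) = [0/1, 1/8) <- contains code 5/128
  'b': [0/1 + 1/1*1/8, 0/1 + 1/1*1/2) = [1/8, 1/2)
  'c': [0/1 + 1/1*1/2, 0/1 + 1/1*1/1) = [1/2, 1/1)
  emit 'e', narrow to [0/1, 1/8)
Step 2: interval [0/1, 1/8), width = 1/8 - 0/1 = 1/8
  'e': [0/1 + 1/8*0/1, 0/1 + 1/8*1/8) = [0/1, 1/64)
  'b': [0/1 + 1/8*1/8, 0/1 + 1/8*1/2) = [1/64, 1/16) <- contains code 5/128
  'c': [0/1 + 1/8*1/2, 0/1 + 1/8*1/1) = [1/16, 1/8)
  emit 'b', narrow to [1/64, 1/16)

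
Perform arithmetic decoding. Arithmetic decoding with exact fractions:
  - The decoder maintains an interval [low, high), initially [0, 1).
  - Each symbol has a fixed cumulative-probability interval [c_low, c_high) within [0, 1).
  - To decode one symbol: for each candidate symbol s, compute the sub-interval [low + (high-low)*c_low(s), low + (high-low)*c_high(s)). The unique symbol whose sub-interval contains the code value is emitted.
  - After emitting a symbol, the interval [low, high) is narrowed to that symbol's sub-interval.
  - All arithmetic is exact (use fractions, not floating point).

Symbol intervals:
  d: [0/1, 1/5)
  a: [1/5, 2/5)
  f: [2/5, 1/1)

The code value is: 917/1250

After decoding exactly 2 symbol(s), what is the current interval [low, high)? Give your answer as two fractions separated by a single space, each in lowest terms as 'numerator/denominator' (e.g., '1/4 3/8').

Step 1: interval [0/1, 1/1), width = 1/1 - 0/1 = 1/1
  'd': [0/1 + 1/1*0/1, 0/1 + 1/1*1/5) = [0/1, 1/5)
  'a': [0/1 + 1/1*1/5, 0/1 + 1/1*2/5) = [1/5, 2/5)
  'f': [0/1 + 1/1*2/5, 0/1 + 1/1*1/1) = [2/5, 1/1) <- contains code 917/1250
  emit 'f', narrow to [2/5, 1/1)
Step 2: interval [2/5, 1/1), width = 1/1 - 2/5 = 3/5
  'd': [2/5 + 3/5*0/1, 2/5 + 3/5*1/5) = [2/5, 13/25)
  'a': [2/5 + 3/5*1/5, 2/5 + 3/5*2/5) = [13/25, 16/25)
  'f': [2/5 + 3/5*2/5, 2/5 + 3/5*1/1) = [16/25, 1/1) <- contains code 917/1250
  emit 'f', narrow to [16/25, 1/1)

Answer: 16/25 1/1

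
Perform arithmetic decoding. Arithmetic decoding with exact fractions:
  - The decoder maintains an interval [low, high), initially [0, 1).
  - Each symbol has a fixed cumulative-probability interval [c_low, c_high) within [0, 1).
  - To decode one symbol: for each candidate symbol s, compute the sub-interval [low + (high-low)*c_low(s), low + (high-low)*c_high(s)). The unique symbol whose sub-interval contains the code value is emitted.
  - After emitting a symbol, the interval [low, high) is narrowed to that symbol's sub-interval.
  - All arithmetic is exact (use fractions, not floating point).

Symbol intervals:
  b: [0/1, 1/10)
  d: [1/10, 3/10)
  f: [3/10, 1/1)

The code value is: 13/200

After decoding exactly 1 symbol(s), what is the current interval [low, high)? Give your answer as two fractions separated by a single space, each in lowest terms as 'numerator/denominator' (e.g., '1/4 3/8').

Step 1: interval [0/1, 1/1), width = 1/1 - 0/1 = 1/1
  'b': [0/1 + 1/1*0/1, 0/1 + 1/1*1/10) = [0/1, 1/10) <- contains code 13/200
  'd': [0/1 + 1/1*1/10, 0/1 + 1/1*3/10) = [1/10, 3/10)
  'f': [0/1 + 1/1*3/10, 0/1 + 1/1*1/1) = [3/10, 1/1)
  emit 'b', narrow to [0/1, 1/10)

Answer: 0/1 1/10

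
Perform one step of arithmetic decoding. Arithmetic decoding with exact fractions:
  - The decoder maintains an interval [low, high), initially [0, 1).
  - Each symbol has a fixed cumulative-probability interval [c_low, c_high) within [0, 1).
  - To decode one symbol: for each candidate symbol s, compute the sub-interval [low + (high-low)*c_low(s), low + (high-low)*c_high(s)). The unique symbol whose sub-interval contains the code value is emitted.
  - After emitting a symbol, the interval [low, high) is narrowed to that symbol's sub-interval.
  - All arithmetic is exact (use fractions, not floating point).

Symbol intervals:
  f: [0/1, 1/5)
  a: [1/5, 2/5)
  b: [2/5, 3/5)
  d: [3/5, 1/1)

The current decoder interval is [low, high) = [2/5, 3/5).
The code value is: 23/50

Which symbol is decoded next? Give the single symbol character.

Answer: a

Derivation:
Interval width = high − low = 3/5 − 2/5 = 1/5
Scaled code = (code − low) / width = (23/50 − 2/5) / 1/5 = 3/10
  f: [0/1, 1/5) 
  a: [1/5, 2/5) ← scaled code falls here ✓
  b: [2/5, 3/5) 
  d: [3/5, 1/1) 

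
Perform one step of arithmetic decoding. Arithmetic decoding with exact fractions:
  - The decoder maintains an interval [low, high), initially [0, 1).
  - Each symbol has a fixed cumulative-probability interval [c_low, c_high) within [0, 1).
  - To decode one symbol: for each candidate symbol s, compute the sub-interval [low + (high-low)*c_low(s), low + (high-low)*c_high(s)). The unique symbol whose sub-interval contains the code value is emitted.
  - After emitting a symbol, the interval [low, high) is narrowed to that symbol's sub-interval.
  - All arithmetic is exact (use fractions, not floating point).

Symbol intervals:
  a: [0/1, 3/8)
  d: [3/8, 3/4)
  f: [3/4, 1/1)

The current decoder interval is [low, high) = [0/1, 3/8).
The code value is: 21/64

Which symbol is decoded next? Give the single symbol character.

Interval width = high − low = 3/8 − 0/1 = 3/8
Scaled code = (code − low) / width = (21/64 − 0/1) / 3/8 = 7/8
  a: [0/1, 3/8) 
  d: [3/8, 3/4) 
  f: [3/4, 1/1) ← scaled code falls here ✓

Answer: f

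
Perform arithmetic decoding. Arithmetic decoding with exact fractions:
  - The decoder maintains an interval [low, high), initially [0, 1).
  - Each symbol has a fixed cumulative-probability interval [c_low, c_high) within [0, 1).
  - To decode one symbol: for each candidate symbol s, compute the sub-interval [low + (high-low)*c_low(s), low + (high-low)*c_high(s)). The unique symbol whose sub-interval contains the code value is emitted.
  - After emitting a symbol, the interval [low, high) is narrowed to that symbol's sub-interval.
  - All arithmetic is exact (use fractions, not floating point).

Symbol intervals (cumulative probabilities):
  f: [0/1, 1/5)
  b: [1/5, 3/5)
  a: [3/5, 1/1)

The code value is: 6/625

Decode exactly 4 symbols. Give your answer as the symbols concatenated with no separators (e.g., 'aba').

Answer: ffbf

Derivation:
Step 1: interval [0/1, 1/1), width = 1/1 - 0/1 = 1/1
  'f': [0/1 + 1/1*0/1, 0/1 + 1/1*1/5) = [0/1, 1/5) <- contains code 6/625
  'b': [0/1 + 1/1*1/5, 0/1 + 1/1*3/5) = [1/5, 3/5)
  'a': [0/1 + 1/1*3/5, 0/1 + 1/1*1/1) = [3/5, 1/1)
  emit 'f', narrow to [0/1, 1/5)
Step 2: interval [0/1, 1/5), width = 1/5 - 0/1 = 1/5
  'f': [0/1 + 1/5*0/1, 0/1 + 1/5*1/5) = [0/1, 1/25) <- contains code 6/625
  'b': [0/1 + 1/5*1/5, 0/1 + 1/5*3/5) = [1/25, 3/25)
  'a': [0/1 + 1/5*3/5, 0/1 + 1/5*1/1) = [3/25, 1/5)
  emit 'f', narrow to [0/1, 1/25)
Step 3: interval [0/1, 1/25), width = 1/25 - 0/1 = 1/25
  'f': [0/1 + 1/25*0/1, 0/1 + 1/25*1/5) = [0/1, 1/125)
  'b': [0/1 + 1/25*1/5, 0/1 + 1/25*3/5) = [1/125, 3/125) <- contains code 6/625
  'a': [0/1 + 1/25*3/5, 0/1 + 1/25*1/1) = [3/125, 1/25)
  emit 'b', narrow to [1/125, 3/125)
Step 4: interval [1/125, 3/125), width = 3/125 - 1/125 = 2/125
  'f': [1/125 + 2/125*0/1, 1/125 + 2/125*1/5) = [1/125, 7/625) <- contains code 6/625
  'b': [1/125 + 2/125*1/5, 1/125 + 2/125*3/5) = [7/625, 11/625)
  'a': [1/125 + 2/125*3/5, 1/125 + 2/125*1/1) = [11/625, 3/125)
  emit 'f', narrow to [1/125, 7/625)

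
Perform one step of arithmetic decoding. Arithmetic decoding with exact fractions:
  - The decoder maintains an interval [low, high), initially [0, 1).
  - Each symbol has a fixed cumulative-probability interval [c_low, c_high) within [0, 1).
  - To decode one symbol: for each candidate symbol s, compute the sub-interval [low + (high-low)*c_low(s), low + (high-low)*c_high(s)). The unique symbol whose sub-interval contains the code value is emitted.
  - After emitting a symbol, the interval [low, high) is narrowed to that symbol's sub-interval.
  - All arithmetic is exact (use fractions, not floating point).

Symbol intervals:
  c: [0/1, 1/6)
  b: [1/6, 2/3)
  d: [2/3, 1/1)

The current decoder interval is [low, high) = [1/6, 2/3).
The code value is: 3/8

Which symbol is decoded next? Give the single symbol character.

Answer: b

Derivation:
Interval width = high − low = 2/3 − 1/6 = 1/2
Scaled code = (code − low) / width = (3/8 − 1/6) / 1/2 = 5/12
  c: [0/1, 1/6) 
  b: [1/6, 2/3) ← scaled code falls here ✓
  d: [2/3, 1/1) 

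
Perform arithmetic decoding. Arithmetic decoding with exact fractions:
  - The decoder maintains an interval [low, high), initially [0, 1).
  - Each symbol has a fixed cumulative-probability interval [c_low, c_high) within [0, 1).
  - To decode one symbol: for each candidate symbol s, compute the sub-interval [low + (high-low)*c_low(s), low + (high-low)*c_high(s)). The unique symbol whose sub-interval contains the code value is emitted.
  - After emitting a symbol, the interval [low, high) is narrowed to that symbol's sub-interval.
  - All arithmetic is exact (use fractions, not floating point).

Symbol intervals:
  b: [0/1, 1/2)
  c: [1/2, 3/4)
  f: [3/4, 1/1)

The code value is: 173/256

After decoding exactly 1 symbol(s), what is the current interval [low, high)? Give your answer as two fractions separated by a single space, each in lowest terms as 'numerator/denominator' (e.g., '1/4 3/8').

Answer: 1/2 3/4

Derivation:
Step 1: interval [0/1, 1/1), width = 1/1 - 0/1 = 1/1
  'b': [0/1 + 1/1*0/1, 0/1 + 1/1*1/2) = [0/1, 1/2)
  'c': [0/1 + 1/1*1/2, 0/1 + 1/1*3/4) = [1/2, 3/4) <- contains code 173/256
  'f': [0/1 + 1/1*3/4, 0/1 + 1/1*1/1) = [3/4, 1/1)
  emit 'c', narrow to [1/2, 3/4)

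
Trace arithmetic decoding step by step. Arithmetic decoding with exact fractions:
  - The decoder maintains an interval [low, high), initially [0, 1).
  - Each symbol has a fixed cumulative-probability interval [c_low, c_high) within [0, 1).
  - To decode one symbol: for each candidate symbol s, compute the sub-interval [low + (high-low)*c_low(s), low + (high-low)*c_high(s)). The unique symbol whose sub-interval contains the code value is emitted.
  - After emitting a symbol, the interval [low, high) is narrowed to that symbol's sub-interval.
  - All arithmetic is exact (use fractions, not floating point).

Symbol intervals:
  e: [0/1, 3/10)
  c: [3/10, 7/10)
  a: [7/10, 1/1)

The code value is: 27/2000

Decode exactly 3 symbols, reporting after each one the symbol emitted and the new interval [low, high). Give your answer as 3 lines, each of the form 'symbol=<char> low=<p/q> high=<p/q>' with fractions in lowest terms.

Step 1: interval [0/1, 1/1), width = 1/1 - 0/1 = 1/1
  'e': [0/1 + 1/1*0/1, 0/1 + 1/1*3/10) = [0/1, 3/10) <- contains code 27/2000
  'c': [0/1 + 1/1*3/10, 0/1 + 1/1*7/10) = [3/10, 7/10)
  'a': [0/1 + 1/1*7/10, 0/1 + 1/1*1/1) = [7/10, 1/1)
  emit 'e', narrow to [0/1, 3/10)
Step 2: interval [0/1, 3/10), width = 3/10 - 0/1 = 3/10
  'e': [0/1 + 3/10*0/1, 0/1 + 3/10*3/10) = [0/1, 9/100) <- contains code 27/2000
  'c': [0/1 + 3/10*3/10, 0/1 + 3/10*7/10) = [9/100, 21/100)
  'a': [0/1 + 3/10*7/10, 0/1 + 3/10*1/1) = [21/100, 3/10)
  emit 'e', narrow to [0/1, 9/100)
Step 3: interval [0/1, 9/100), width = 9/100 - 0/1 = 9/100
  'e': [0/1 + 9/100*0/1, 0/1 + 9/100*3/10) = [0/1, 27/1000) <- contains code 27/2000
  'c': [0/1 + 9/100*3/10, 0/1 + 9/100*7/10) = [27/1000, 63/1000)
  'a': [0/1 + 9/100*7/10, 0/1 + 9/100*1/1) = [63/1000, 9/100)
  emit 'e', narrow to [0/1, 27/1000)

Answer: symbol=e low=0/1 high=3/10
symbol=e low=0/1 high=9/100
symbol=e low=0/1 high=27/1000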